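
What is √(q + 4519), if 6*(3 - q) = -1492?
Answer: 2*√10734/3 ≈ 69.070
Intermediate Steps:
q = 755/3 (q = 3 - ⅙*(-1492) = 3 + 746/3 = 755/3 ≈ 251.67)
√(q + 4519) = √(755/3 + 4519) = √(14312/3) = 2*√10734/3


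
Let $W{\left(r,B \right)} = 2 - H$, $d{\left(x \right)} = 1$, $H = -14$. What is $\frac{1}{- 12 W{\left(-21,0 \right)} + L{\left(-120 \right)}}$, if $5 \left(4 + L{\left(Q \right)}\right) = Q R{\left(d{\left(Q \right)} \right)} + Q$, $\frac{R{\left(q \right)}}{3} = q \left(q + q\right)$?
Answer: $- \frac{1}{364} \approx -0.0027473$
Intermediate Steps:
$R{\left(q \right)} = 6 q^{2}$ ($R{\left(q \right)} = 3 q \left(q + q\right) = 3 q 2 q = 3 \cdot 2 q^{2} = 6 q^{2}$)
$W{\left(r,B \right)} = 16$ ($W{\left(r,B \right)} = 2 - -14 = 2 + 14 = 16$)
$L{\left(Q \right)} = -4 + \frac{7 Q}{5}$ ($L{\left(Q \right)} = -4 + \frac{Q 6 \cdot 1^{2} + Q}{5} = -4 + \frac{Q 6 \cdot 1 + Q}{5} = -4 + \frac{Q 6 + Q}{5} = -4 + \frac{6 Q + Q}{5} = -4 + \frac{7 Q}{5}$)
$\frac{1}{- 12 W{\left(-21,0 \right)} + L{\left(-120 \right)}} = \frac{1}{\left(-12\right) 16 + \left(-4 + \frac{7}{5} \left(-120\right)\right)} = \frac{1}{-192 - 172} = \frac{1}{-364} = - \frac{1}{364}$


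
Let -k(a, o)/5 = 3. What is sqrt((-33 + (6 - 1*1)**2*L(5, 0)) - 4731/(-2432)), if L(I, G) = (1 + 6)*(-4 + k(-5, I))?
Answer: 5*I*sqrt(34366)/16 ≈ 57.931*I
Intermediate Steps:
k(a, o) = -15 (k(a, o) = -5*3 = -15)
L(I, G) = -133 (L(I, G) = (1 + 6)*(-4 - 15) = 7*(-19) = -133)
sqrt((-33 + (6 - 1*1)**2*L(5, 0)) - 4731/(-2432)) = sqrt((-33 + (6 - 1*1)**2*(-133)) - 4731/(-2432)) = sqrt((-33 + (6 - 1)**2*(-133)) - 4731*(-1/2432)) = sqrt((-33 + 5**2*(-133)) + 249/128) = sqrt((-33 + 25*(-133)) + 249/128) = sqrt((-33 - 3325) + 249/128) = sqrt(-3358 + 249/128) = sqrt(-429575/128) = 5*I*sqrt(34366)/16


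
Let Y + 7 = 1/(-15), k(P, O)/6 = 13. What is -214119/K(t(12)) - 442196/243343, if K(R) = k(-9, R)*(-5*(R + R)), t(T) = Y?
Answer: -54541744169/1341306616 ≈ -40.663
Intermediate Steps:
k(P, O) = 78 (k(P, O) = 6*13 = 78)
Y = -106/15 (Y = -7 + 1/(-15) = -7 - 1/15 = -106/15 ≈ -7.0667)
t(T) = -106/15
K(R) = -780*R (K(R) = 78*(-5*(R + R)) = 78*(-10*R) = -780*R)
-214119/K(t(12)) - 442196/243343 = -214119/((-780*(-106/15))) - 442196/243343 = -214119/5512 - 442196*1/243343 = -214119*1/5512 - 442196/243343 = -214119/5512 - 442196/243343 = -54541744169/1341306616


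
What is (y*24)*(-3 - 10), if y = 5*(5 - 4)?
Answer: -1560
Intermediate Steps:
y = 5 (y = 5*1 = 5)
(y*24)*(-3 - 10) = (5*24)*(-3 - 10) = 120*(-13) = -1560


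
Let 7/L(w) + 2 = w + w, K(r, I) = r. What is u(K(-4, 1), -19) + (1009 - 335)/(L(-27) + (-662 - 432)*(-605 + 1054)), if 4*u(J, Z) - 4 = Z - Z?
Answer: 3924257/3929649 ≈ 0.99863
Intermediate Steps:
L(w) = 7/(-2 + 2*w) (L(w) = 7/(-2 + (w + w)) = 7/(-2 + 2*w))
u(J, Z) = 1 (u(J, Z) = 1 + (Z - Z)/4 = 1 + (1/4)*0 = 1 + 0 = 1)
u(K(-4, 1), -19) + (1009 - 335)/(L(-27) + (-662 - 432)*(-605 + 1054)) = 1 + (1009 - 335)/(7/(2*(-1 - 27)) + (-662 - 432)*(-605 + 1054)) = 1 + 674/((7/2)/(-28) - 1094*449) = 1 + 674/((7/2)*(-1/28) - 491206) = 1 + 674/(-1/8 - 491206) = 1 + 674/(-3929649/8) = 1 + 674*(-8/3929649) = 1 - 5392/3929649 = 3924257/3929649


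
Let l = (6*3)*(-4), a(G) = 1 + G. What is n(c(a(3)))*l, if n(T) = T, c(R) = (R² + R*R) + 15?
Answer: -3384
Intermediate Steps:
c(R) = 15 + 2*R² (c(R) = (R² + R²) + 15 = 2*R² + 15 = 15 + 2*R²)
l = -72 (l = 18*(-4) = -72)
n(c(a(3)))*l = (15 + 2*(1 + 3)²)*(-72) = (15 + 2*4²)*(-72) = (15 + 2*16)*(-72) = (15 + 32)*(-72) = 47*(-72) = -3384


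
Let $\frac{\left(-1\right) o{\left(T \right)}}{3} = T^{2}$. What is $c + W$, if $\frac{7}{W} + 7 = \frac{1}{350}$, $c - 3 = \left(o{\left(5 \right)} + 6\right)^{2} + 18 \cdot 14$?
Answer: $\frac{12281734}{2449} \approx 5015.0$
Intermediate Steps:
$o{\left(T \right)} = - 3 T^{2}$
$c = 5016$ ($c = 3 + \left(\left(- 3 \cdot 5^{2} + 6\right)^{2} + 18 \cdot 14\right) = 3 + \left(\left(\left(-3\right) 25 + 6\right)^{2} + 252\right) = 3 + \left(\left(-75 + 6\right)^{2} + 252\right) = 3 + \left(\left(-69\right)^{2} + 252\right) = 3 + \left(4761 + 252\right) = 3 + 5013 = 5016$)
$W = - \frac{2450}{2449}$ ($W = \frac{7}{-7 + \frac{1}{350}} = \frac{7}{- \frac{2449}{350}} = 7 \left(- \frac{350}{2449}\right) = - \frac{2450}{2449} \approx -1.0004$)
$c + W = 5016 - \frac{2450}{2449} = \frac{12281734}{2449}$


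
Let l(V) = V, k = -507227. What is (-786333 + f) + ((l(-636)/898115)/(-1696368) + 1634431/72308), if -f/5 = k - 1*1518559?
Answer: 10721012539558801634043/1147538163201110 ≈ 9.3426e+6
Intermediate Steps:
f = 10128930 (f = -5*(-507227 - 1*1518559) = -5*(-507227 - 1518559) = -5*(-2025786) = 10128930)
(-786333 + f) + ((l(-636)/898115)/(-1696368) + 1634431/72308) = (-786333 + 10128930) + (-636/898115/(-1696368) + 1634431/72308) = 9342597 + (-636*1/898115*(-1/1696368) + 1634431*(1/72308)) = 9342597 + (-636/898115*(-1/1696368) + 1634431/72308) = 9342597 + (53/126961128860 + 1634431/72308) = 9342597 + 25938650600951373/1147538163201110 = 10721012539558801634043/1147538163201110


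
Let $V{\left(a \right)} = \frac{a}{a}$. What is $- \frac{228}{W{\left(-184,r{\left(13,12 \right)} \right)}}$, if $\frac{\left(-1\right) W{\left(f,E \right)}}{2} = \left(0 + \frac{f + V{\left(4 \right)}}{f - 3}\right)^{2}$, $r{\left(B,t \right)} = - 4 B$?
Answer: $\frac{1328822}{11163} \approx 119.04$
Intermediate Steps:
$V{\left(a \right)} = 1$
$W{\left(f,E \right)} = - \frac{2 \left(1 + f\right)^{2}}{\left(-3 + f\right)^{2}}$ ($W{\left(f,E \right)} = - 2 \left(0 + \frac{f + 1}{f - 3}\right)^{2} = - 2 \left(0 + \frac{1 + f}{-3 + f}\right)^{2} = - 2 \left(\frac{1 + f}{-3 + f}\right)^{2} = - 2 \frac{\left(1 + f\right)^{2}}{\left(-3 + f\right)^{2}} = - \frac{2 \left(1 + f\right)^{2}}{\left(-3 + f\right)^{2}}$)
$- \frac{228}{W{\left(-184,r{\left(13,12 \right)} \right)}} = - \frac{228}{\left(-2\right) \left(1 - 184\right)^{2} \frac{1}{\left(-3 - 184\right)^{2}}} = - \frac{228}{\left(-2\right) \left(-183\right)^{2} \cdot \frac{1}{34969}} = - \frac{228}{\left(-2\right) 33489 \cdot \frac{1}{34969}} = - \frac{228}{- \frac{66978}{34969}} = \left(-228\right) \left(- \frac{34969}{66978}\right) = \frac{1328822}{11163}$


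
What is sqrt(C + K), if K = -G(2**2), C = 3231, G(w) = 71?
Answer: 2*sqrt(790) ≈ 56.214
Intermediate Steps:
K = -71 (K = -1*71 = -71)
sqrt(C + K) = sqrt(3231 - 71) = sqrt(3160) = 2*sqrt(790)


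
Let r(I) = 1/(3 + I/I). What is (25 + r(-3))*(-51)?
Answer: -5151/4 ≈ -1287.8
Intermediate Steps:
r(I) = ¼ (r(I) = 1/(3 + 1) = 1/4 = ¼)
(25 + r(-3))*(-51) = (25 + ¼)*(-51) = (101/4)*(-51) = -5151/4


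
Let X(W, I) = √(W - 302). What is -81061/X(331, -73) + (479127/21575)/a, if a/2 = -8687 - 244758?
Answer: -479127/10936151750 - 81061*√29/29 ≈ -15053.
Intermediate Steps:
a = -506890 (a = 2*(-8687 - 244758) = 2*(-253445) = -506890)
X(W, I) = √(-302 + W)
-81061/X(331, -73) + (479127/21575)/a = -81061/√(-302 + 331) + (479127/21575)/(-506890) = -81061*√29/29 + (479127*(1/21575))*(-1/506890) = -81061*√29/29 + (479127/21575)*(-1/506890) = -81061*√29/29 - 479127/10936151750 = -479127/10936151750 - 81061*√29/29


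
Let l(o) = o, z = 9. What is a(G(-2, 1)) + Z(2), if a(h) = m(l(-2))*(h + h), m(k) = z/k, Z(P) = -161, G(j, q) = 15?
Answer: -296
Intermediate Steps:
m(k) = 9/k
a(h) = -9*h (a(h) = (9/(-2))*(h + h) = (9*(-½))*(2*h) = -9*h)
a(G(-2, 1)) + Z(2) = -9*15 - 161 = -135 - 161 = -296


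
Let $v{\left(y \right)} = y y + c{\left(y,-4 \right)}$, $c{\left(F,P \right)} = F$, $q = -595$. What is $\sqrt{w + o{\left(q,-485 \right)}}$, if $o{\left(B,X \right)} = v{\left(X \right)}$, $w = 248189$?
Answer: $\sqrt{482929} \approx 694.93$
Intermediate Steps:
$v{\left(y \right)} = y + y^{2}$ ($v{\left(y \right)} = y y + y = y^{2} + y = y + y^{2}$)
$o{\left(B,X \right)} = X \left(1 + X\right)$
$\sqrt{w + o{\left(q,-485 \right)}} = \sqrt{248189 - 485 \left(1 - 485\right)} = \sqrt{248189 - -234740} = \sqrt{248189 + 234740} = \sqrt{482929}$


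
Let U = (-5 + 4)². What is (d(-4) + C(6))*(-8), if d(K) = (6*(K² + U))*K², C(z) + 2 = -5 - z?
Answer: -12952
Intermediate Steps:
C(z) = -7 - z (C(z) = -2 + (-5 - z) = -7 - z)
U = 1 (U = (-1)² = 1)
d(K) = K²*(6 + 6*K²) (d(K) = (6*(K² + 1))*K² = (6*(1 + K²))*K² = (6 + 6*K²)*K² = K²*(6 + 6*K²))
(d(-4) + C(6))*(-8) = (6*(-4)²*(1 + (-4)²) + (-7 - 1*6))*(-8) = (6*16*(1 + 16) + (-7 - 6))*(-8) = (6*16*17 - 13)*(-8) = (1632 - 13)*(-8) = 1619*(-8) = -12952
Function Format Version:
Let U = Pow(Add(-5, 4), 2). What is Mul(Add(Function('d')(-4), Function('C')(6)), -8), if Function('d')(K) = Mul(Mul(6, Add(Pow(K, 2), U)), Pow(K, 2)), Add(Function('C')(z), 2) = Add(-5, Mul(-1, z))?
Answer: -12952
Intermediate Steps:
Function('C')(z) = Add(-7, Mul(-1, z)) (Function('C')(z) = Add(-2, Add(-5, Mul(-1, z))) = Add(-7, Mul(-1, z)))
U = 1 (U = Pow(-1, 2) = 1)
Function('d')(K) = Mul(Pow(K, 2), Add(6, Mul(6, Pow(K, 2)))) (Function('d')(K) = Mul(Mul(6, Add(Pow(K, 2), 1)), Pow(K, 2)) = Mul(Mul(6, Add(1, Pow(K, 2))), Pow(K, 2)) = Mul(Add(6, Mul(6, Pow(K, 2))), Pow(K, 2)) = Mul(Pow(K, 2), Add(6, Mul(6, Pow(K, 2)))))
Mul(Add(Function('d')(-4), Function('C')(6)), -8) = Mul(Add(Mul(6, Pow(-4, 2), Add(1, Pow(-4, 2))), Add(-7, Mul(-1, 6))), -8) = Mul(Add(Mul(6, 16, Add(1, 16)), Add(-7, -6)), -8) = Mul(Add(Mul(6, 16, 17), -13), -8) = Mul(Add(1632, -13), -8) = Mul(1619, -8) = -12952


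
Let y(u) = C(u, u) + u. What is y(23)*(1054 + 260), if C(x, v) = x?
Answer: 60444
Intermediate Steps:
y(u) = 2*u (y(u) = u + u = 2*u)
y(23)*(1054 + 260) = (2*23)*(1054 + 260) = 46*1314 = 60444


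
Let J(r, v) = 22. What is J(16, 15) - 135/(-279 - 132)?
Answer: 3059/137 ≈ 22.328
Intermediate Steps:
J(16, 15) - 135/(-279 - 132) = 22 - 135/(-279 - 132) = 22 - 135/(-411) = 22 - 1/411*(-135) = 22 + 45/137 = 3059/137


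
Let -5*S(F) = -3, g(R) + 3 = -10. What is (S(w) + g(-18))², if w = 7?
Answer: 3844/25 ≈ 153.76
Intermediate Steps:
g(R) = -13 (g(R) = -3 - 10 = -13)
S(F) = ⅗ (S(F) = -⅕*(-3) = ⅗)
(S(w) + g(-18))² = (⅗ - 13)² = (-62/5)² = 3844/25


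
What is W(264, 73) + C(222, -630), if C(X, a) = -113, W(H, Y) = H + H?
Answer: 415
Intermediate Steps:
W(H, Y) = 2*H
W(264, 73) + C(222, -630) = 2*264 - 113 = 528 - 113 = 415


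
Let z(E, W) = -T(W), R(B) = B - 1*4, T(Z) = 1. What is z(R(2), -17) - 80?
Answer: -81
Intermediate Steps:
R(B) = -4 + B (R(B) = B - 4 = -4 + B)
z(E, W) = -1 (z(E, W) = -1*1 = -1)
z(R(2), -17) - 80 = -1 - 80 = -81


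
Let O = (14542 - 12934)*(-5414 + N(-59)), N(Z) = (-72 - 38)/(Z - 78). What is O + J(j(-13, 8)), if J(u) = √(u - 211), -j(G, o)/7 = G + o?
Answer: -1192505664/137 + 4*I*√11 ≈ -8.7044e+6 + 13.266*I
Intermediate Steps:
j(G, o) = -7*G - 7*o (j(G, o) = -7*(G + o) = -7*G - 7*o)
N(Z) = -110/(-78 + Z)
J(u) = √(-211 + u)
O = -1192505664/137 (O = (14542 - 12934)*(-5414 - 110/(-78 - 59)) = 1608*(-5414 - 110/(-137)) = 1608*(-5414 - 110*(-1/137)) = 1608*(-5414 + 110/137) = 1608*(-741608/137) = -1192505664/137 ≈ -8.7044e+6)
O + J(j(-13, 8)) = -1192505664/137 + √(-211 + (-7*(-13) - 7*8)) = -1192505664/137 + √(-211 + (91 - 56)) = -1192505664/137 + √(-211 + 35) = -1192505664/137 + √(-176) = -1192505664/137 + 4*I*√11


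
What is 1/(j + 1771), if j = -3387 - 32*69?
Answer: -1/3824 ≈ -0.00026151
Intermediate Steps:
j = -5595 (j = -3387 - 2208 = -5595)
1/(j + 1771) = 1/(-5595 + 1771) = 1/(-3824) = -1/3824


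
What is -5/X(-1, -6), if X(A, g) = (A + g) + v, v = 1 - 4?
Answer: 1/2 ≈ 0.50000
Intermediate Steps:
v = -3
X(A, g) = -3 + A + g (X(A, g) = (A + g) - 3 = -3 + A + g)
-5/X(-1, -6) = -5/(-3 - 1 - 6) = -5/(-10) = -5*(-1/10) = 1/2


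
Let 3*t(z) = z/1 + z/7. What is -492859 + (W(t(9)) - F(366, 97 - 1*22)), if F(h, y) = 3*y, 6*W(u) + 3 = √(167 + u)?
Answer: -986169/2 + √8351/42 ≈ -4.9308e+5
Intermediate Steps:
t(z) = 8*z/21 (t(z) = (z/1 + z/7)/3 = (z*1 + z*(⅐))/3 = (z + z/7)/3 = (8*z/7)/3 = 8*z/21)
W(u) = -½ + √(167 + u)/6
-492859 + (W(t(9)) - F(366, 97 - 1*22)) = -492859 + ((-½ + √(167 + (8/21)*9)/6) - 3*(97 - 1*22)) = -492859 + ((-½ + √(167 + 24/7)/6) - 3*(97 - 22)) = -492859 + ((-½ + √(1193/7)/6) - 3*75) = -492859 + ((-½ + (√8351/7)/6) - 1*225) = -492859 + ((-½ + √8351/42) - 225) = -492859 + (-451/2 + √8351/42) = -986169/2 + √8351/42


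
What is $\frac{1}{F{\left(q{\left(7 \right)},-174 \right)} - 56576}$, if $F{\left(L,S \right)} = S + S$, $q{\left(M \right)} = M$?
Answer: $- \frac{1}{56924} \approx -1.7567 \cdot 10^{-5}$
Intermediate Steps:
$F{\left(L,S \right)} = 2 S$
$\frac{1}{F{\left(q{\left(7 \right)},-174 \right)} - 56576} = \frac{1}{2 \left(-174\right) - 56576} = \frac{1}{-348 - 56576} = \frac{1}{-56924} = - \frac{1}{56924}$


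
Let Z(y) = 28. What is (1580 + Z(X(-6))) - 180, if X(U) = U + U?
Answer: 1428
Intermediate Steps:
X(U) = 2*U
(1580 + Z(X(-6))) - 180 = (1580 + 28) - 180 = 1608 - 180 = 1428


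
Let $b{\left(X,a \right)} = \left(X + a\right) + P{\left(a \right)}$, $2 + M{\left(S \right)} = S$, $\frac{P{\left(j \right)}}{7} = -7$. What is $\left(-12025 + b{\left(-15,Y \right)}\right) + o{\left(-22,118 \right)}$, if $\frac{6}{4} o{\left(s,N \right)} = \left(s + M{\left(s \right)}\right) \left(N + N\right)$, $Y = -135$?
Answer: $- \frac{58384}{3} \approx -19461.0$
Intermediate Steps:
$P{\left(j \right)} = -49$ ($P{\left(j \right)} = 7 \left(-7\right) = -49$)
$M{\left(S \right)} = -2 + S$
$o{\left(s,N \right)} = \frac{4 N \left(-2 + 2 s\right)}{3}$ ($o{\left(s,N \right)} = \frac{2 \left(s + \left(-2 + s\right)\right) \left(N + N\right)}{3} = \frac{2 \left(-2 + 2 s\right) 2 N}{3} = \frac{2 \cdot 2 N \left(-2 + 2 s\right)}{3} = \frac{4 N \left(-2 + 2 s\right)}{3}$)
$b{\left(X,a \right)} = -49 + X + a$ ($b{\left(X,a \right)} = \left(X + a\right) - 49 = -49 + X + a$)
$\left(-12025 + b{\left(-15,Y \right)}\right) + o{\left(-22,118 \right)} = \left(-12025 - 199\right) + \frac{8}{3} \cdot 118 \left(-1 - 22\right) = \left(-12025 - 199\right) + \frac{8}{3} \cdot 118 \left(-23\right) = -12224 - \frac{21712}{3} = - \frac{58384}{3}$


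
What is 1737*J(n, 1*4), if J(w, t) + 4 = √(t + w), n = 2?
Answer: -6948 + 1737*√6 ≈ -2693.2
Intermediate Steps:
J(w, t) = -4 + √(t + w)
1737*J(n, 1*4) = 1737*(-4 + √(1*4 + 2)) = 1737*(-4 + √(4 + 2)) = 1737*(-4 + √6) = -6948 + 1737*√6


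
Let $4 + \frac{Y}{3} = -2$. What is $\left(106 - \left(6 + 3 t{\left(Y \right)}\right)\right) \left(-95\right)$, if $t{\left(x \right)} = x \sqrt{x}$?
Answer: $-9500 - 15390 i \sqrt{2} \approx -9500.0 - 21765.0 i$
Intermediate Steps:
$Y = -18$ ($Y = -12 + 3 \left(-2\right) = -12 - 6 = -18$)
$t{\left(x \right)} = x^{\frac{3}{2}}$
$\left(106 - \left(6 + 3 t{\left(Y \right)}\right)\right) \left(-95\right) = \left(106 - \left(6 + 3 \left(-18\right)^{\frac{3}{2}}\right)\right) \left(-95\right) = \left(106 - \left(6 + 3 \left(- 54 i \sqrt{2}\right)\right)\right) \left(-95\right) = \left(106 - \left(6 - 162 i \sqrt{2}\right)\right) \left(-95\right) = \left(100 + 162 i \sqrt{2}\right) \left(-95\right) = -9500 - 15390 i \sqrt{2}$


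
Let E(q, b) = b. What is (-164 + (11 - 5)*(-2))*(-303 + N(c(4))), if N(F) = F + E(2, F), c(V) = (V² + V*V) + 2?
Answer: 41360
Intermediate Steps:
c(V) = 2 + 2*V² (c(V) = (V² + V²) + 2 = 2*V² + 2 = 2 + 2*V²)
N(F) = 2*F (N(F) = F + F = 2*F)
(-164 + (11 - 5)*(-2))*(-303 + N(c(4))) = (-164 + (11 - 5)*(-2))*(-303 + 2*(2 + 2*4²)) = (-164 + 6*(-2))*(-303 + 2*(2 + 2*16)) = (-164 - 12)*(-303 + 2*(2 + 32)) = -176*(-303 + 2*34) = -176*(-303 + 68) = -176*(-235) = 41360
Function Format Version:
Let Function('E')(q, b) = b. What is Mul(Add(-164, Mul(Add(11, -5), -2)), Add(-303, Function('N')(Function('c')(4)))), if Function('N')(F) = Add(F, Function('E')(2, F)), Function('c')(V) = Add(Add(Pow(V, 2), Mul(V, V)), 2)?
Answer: 41360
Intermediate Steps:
Function('c')(V) = Add(2, Mul(2, Pow(V, 2))) (Function('c')(V) = Add(Add(Pow(V, 2), Pow(V, 2)), 2) = Add(Mul(2, Pow(V, 2)), 2) = Add(2, Mul(2, Pow(V, 2))))
Function('N')(F) = Mul(2, F) (Function('N')(F) = Add(F, F) = Mul(2, F))
Mul(Add(-164, Mul(Add(11, -5), -2)), Add(-303, Function('N')(Function('c')(4)))) = Mul(Add(-164, Mul(Add(11, -5), -2)), Add(-303, Mul(2, Add(2, Mul(2, Pow(4, 2)))))) = Mul(Add(-164, Mul(6, -2)), Add(-303, Mul(2, Add(2, Mul(2, 16))))) = Mul(Add(-164, -12), Add(-303, Mul(2, Add(2, 32)))) = Mul(-176, Add(-303, Mul(2, 34))) = Mul(-176, Add(-303, 68)) = Mul(-176, -235) = 41360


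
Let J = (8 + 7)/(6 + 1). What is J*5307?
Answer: 79605/7 ≈ 11372.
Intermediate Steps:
J = 15/7 ≈ 2.1429
J*5307 = (15/7)*5307 = 79605/7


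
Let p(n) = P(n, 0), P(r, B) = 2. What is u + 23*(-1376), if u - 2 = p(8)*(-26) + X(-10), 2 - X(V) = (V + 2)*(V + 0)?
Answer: -31776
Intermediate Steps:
p(n) = 2
X(V) = 2 - V*(2 + V) (X(V) = 2 - (V + 2)*(V + 0) = 2 - (2 + V)*V = 2 - V*(2 + V))
u = -128 (u = 2 + (2*(-26) + (2 - 1*(-10)² - 2*(-10))) = 2 + (-52 + (2 - 1*100 + 20)) = 2 + (-52 + (2 - 100 + 20)) = 2 + (-52 - 78) = 2 - 130 = -128)
u + 23*(-1376) = -128 + 23*(-1376) = -128 - 31648 = -31776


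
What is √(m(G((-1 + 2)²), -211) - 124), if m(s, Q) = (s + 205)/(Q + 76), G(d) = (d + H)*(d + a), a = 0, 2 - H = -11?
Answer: I*√28265/15 ≈ 11.208*I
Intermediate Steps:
H = 13 (H = 2 - 1*(-11) = 2 + 11 = 13)
G(d) = d*(13 + d) (G(d) = (d + 13)*(d + 0) = (13 + d)*d = d*(13 + d))
m(s, Q) = (205 + s)/(76 + Q)
√(m(G((-1 + 2)²), -211) - 124) = √((205 + (-1 + 2)²*(13 + (-1 + 2)²))/(76 - 211) - 124) = √((205 + 1²*(13 + 1²))/(-135) - 124) = √(-(205 + 1*(13 + 1))/135 - 124) = √(-(205 + 1*14)/135 - 124) = √(-(205 + 14)/135 - 124) = √(-1/135*219 - 124) = √(-73/45 - 124) = √(-5653/45) = I*√28265/15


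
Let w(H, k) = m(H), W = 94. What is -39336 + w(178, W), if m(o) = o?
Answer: -39158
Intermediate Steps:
w(H, k) = H
-39336 + w(178, W) = -39336 + 178 = -39158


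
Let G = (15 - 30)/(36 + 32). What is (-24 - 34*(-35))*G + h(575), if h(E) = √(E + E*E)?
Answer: -8745/34 + 120*√23 ≈ 318.29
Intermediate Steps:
G = -15/68 ≈ -0.22059
h(E) = √(E + E²)
(-24 - 34*(-35))*G + h(575) = (-24 - 34*(-35))*(-15/68) + √(575*(1 + 575)) = (-24 + 1190)*(-15/68) + √(575*576) = 1166*(-15/68) + √331200 = -8745/34 + 120*√23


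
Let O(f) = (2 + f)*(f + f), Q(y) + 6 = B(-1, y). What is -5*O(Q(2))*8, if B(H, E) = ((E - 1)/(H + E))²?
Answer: -1200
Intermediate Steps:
B(H, E) = (-1 + E)²/(E + H)² (B(H, E) = ((-1 + E)/(E + H))² = (-1 + E)²/(E + H)²)
Q(y) = -5 (Q(y) = -6 + (-1 + y)²/(y - 1)² = -6 + (-1 + y)²/(-1 + y)² = -6 + 1 = -5)
O(f) = 2*f*(2 + f) (O(f) = (2 + f)*(2*f) = 2*f*(2 + f))
-5*O(Q(2))*8 = -10*(-5)*(2 - 5)*8 = -10*(-5)*(-3)*8 = -5*30*8 = -150*8 = -1200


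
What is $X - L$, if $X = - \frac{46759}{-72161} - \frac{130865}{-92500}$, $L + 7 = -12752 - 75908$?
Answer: $\frac{118371292370853}{1334978500} \approx 88669.0$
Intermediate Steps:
$L = -88667$ ($L = -7 - 88660 = -88667$)
$X = \frac{2753711353}{1334978500}$ ($X = \left(-46759\right) \left(- \frac{1}{72161}\right) - - \frac{26173}{18500} = \frac{46759}{72161} + \frac{26173}{18500} = \frac{2753711353}{1334978500} \approx 2.0627$)
$X - L = \frac{2753711353}{1334978500} - -88667 = \frac{2753711353}{1334978500} + 88667 = \frac{118371292370853}{1334978500}$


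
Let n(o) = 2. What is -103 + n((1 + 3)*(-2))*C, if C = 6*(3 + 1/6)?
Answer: -65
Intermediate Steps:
C = 19 (C = 6*(3 + ⅙) = 6*(19/6) = 19)
-103 + n((1 + 3)*(-2))*C = -103 + 2*19 = -103 + 38 = -65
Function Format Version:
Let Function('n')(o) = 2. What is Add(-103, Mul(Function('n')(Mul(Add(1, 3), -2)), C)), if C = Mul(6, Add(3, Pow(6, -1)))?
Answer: -65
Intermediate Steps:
C = 19 (C = Mul(6, Add(3, Rational(1, 6))) = Mul(6, Rational(19, 6)) = 19)
Add(-103, Mul(Function('n')(Mul(Add(1, 3), -2)), C)) = Add(-103, Mul(2, 19)) = Add(-103, 38) = -65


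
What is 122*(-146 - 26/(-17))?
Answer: -299632/17 ≈ -17625.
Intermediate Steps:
122*(-146 - 26/(-17)) = 122*(-146 - 26*(-1/17)) = 122*(-146 + 26/17) = 122*(-2456/17) = -299632/17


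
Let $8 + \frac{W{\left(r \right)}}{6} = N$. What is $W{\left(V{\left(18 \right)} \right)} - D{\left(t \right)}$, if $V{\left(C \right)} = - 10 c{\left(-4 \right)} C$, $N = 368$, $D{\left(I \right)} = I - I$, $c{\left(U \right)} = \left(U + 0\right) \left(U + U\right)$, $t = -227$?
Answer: $2160$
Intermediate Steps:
$c{\left(U \right)} = 2 U^{2}$ ($c{\left(U \right)} = U 2 U = 2 U^{2}$)
$D{\left(I \right)} = 0$
$V{\left(C \right)} = - 320 C$ ($V{\left(C \right)} = - 10 \cdot 2 \left(-4\right)^{2} C = - 10 \cdot 2 \cdot 16 C = - 10 \cdot 32 C = - 320 C$)
$W{\left(r \right)} = 2160$ ($W{\left(r \right)} = -48 + 6 \cdot 368 = -48 + 2208 = 2160$)
$W{\left(V{\left(18 \right)} \right)} - D{\left(t \right)} = 2160 - 0 = 2160 + 0 = 2160$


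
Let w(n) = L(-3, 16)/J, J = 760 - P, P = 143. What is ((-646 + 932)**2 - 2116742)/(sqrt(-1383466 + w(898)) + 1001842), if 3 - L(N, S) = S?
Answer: -1257874426618244/619275975057323 + 2034946*I*sqrt(526670296095)/619275975057323 ≈ -2.0312 + 0.0023847*I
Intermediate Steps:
L(N, S) = 3 - S
J = 617 (J = 760 - 1*143 = 760 - 143 = 617)
w(n) = -13/617 (w(n) = (3 - 1*16)/617 = (3 - 16)*(1/617) = -13*1/617 = -13/617)
((-646 + 932)**2 - 2116742)/(sqrt(-1383466 + w(898)) + 1001842) = ((-646 + 932)**2 - 2116742)/(sqrt(-1383466 - 13/617) + 1001842) = (286**2 - 2116742)/(sqrt(-853598535/617) + 1001842) = (81796 - 2116742)/(I*sqrt(526670296095)/617 + 1001842) = -2034946/(1001842 + I*sqrt(526670296095)/617)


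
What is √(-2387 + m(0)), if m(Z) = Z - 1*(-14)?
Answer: I*√2373 ≈ 48.713*I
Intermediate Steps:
m(Z) = 14 + Z (m(Z) = Z + 14 = 14 + Z)
√(-2387 + m(0)) = √(-2387 + (14 + 0)) = √(-2387 + 14) = √(-2373) = I*√2373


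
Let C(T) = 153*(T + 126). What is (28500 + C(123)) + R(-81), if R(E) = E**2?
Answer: 73158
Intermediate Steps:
C(T) = 19278 + 153*T (C(T) = 153*(126 + T) = 19278 + 153*T)
(28500 + C(123)) + R(-81) = (28500 + (19278 + 153*123)) + (-81)**2 = (28500 + (19278 + 18819)) + 6561 = (28500 + 38097) + 6561 = 66597 + 6561 = 73158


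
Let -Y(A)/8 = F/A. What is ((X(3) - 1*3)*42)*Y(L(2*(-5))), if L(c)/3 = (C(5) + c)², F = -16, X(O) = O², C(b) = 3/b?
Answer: 268800/2209 ≈ 121.68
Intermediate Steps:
L(c) = 3*(⅗ + c)² (L(c) = 3*(3/5 + c)² = 3*(3*(⅕) + c)² = 3*(⅗ + c)²)
Y(A) = 128/A (Y(A) = -(-128)/A = 128/A)
((X(3) - 1*3)*42)*Y(L(2*(-5))) = ((3² - 1*3)*42)*(128/((3*(3 + 5*(2*(-5)))²/25))) = ((9 - 3)*42)*(128/((3*(3 + 5*(-10))²/25))) = (6*42)*(128/((3*(3 - 50)²/25))) = 252*(128/(((3/25)*(-47)²))) = 252*(128/(((3/25)*2209))) = 252*(128/(6627/25)) = 252*(128*(25/6627)) = 252*(3200/6627) = 268800/2209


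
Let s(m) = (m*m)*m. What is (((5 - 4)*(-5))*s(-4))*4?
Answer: 1280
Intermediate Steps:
s(m) = m**3 (s(m) = m**2*m = m**3)
(((5 - 4)*(-5))*s(-4))*4 = (((5 - 4)*(-5))*(-4)**3)*4 = ((1*(-5))*(-64))*4 = -5*(-64)*4 = 320*4 = 1280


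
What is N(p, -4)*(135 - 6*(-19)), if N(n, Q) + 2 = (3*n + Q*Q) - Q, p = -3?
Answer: 2241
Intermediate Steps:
N(n, Q) = -2 + Q² - Q + 3*n (N(n, Q) = -2 + ((3*n + Q*Q) - Q) = -2 + ((3*n + Q²) - Q) = -2 + ((Q² + 3*n) - Q) = -2 + (Q² - Q + 3*n) = -2 + Q² - Q + 3*n)
N(p, -4)*(135 - 6*(-19)) = (-2 + (-4)² - 1*(-4) + 3*(-3))*(135 - 6*(-19)) = (-2 + 16 + 4 - 9)*(135 + 114) = 9*249 = 2241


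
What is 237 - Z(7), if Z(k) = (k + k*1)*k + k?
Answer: 132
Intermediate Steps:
Z(k) = k + 2*k² (Z(k) = (k + k)*k + k = (2*k)*k + k = 2*k² + k = k + 2*k²)
237 - Z(7) = 237 - 7*(1 + 2*7) = 237 - 7*(1 + 14) = 237 - 7*15 = 237 - 1*105 = 237 - 105 = 132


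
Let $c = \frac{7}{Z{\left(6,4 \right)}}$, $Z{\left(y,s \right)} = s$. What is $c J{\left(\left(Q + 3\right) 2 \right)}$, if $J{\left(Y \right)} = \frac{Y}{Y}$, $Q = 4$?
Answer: $\frac{7}{4} \approx 1.75$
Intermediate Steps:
$J{\left(Y \right)} = 1$
$c = \frac{7}{4} \approx 1.75$
$c J{\left(\left(Q + 3\right) 2 \right)} = \frac{7}{4} \cdot 1 = \frac{7}{4}$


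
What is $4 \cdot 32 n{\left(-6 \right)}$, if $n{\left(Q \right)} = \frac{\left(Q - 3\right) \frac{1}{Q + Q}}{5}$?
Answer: $\frac{96}{5} \approx 19.2$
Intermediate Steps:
$n{\left(Q \right)} = \frac{-3 + Q}{10 Q}$ ($n{\left(Q \right)} = \frac{-3 + Q}{2 Q} \frac{1}{5} = \frac{-3 + Q}{10 Q}$)
$4 \cdot 32 n{\left(-6 \right)} = 4 \cdot 32 \frac{-3 - 6}{10 \left(-6\right)} = 128 \cdot \frac{1}{10} \left(- \frac{1}{6}\right) \left(-9\right) = 128 \cdot \frac{3}{20} = \frac{96}{5}$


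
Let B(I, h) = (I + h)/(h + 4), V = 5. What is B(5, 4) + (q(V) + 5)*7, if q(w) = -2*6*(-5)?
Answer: 3649/8 ≈ 456.13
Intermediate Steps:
B(I, h) = (I + h)/(4 + h)
q(w) = 60 (q(w) = -12*(-5) = 60)
B(5, 4) + (q(V) + 5)*7 = (5 + 4)/(4 + 4) + (60 + 5)*7 = 9/8 + 65*7 = (1/8)*9 + 455 = 9/8 + 455 = 3649/8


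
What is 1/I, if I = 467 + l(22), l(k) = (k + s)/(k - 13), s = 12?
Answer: 9/4237 ≈ 0.0021241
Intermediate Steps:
l(k) = (12 + k)/(-13 + k) (l(k) = (k + 12)/(k - 13) = (12 + k)/(-13 + k))
I = 4237/9 (I = 467 + (12 + 22)/(-13 + 22) = 467 + 34/9 = 4237/9 ≈ 470.78)
1/I = 1/(4237/9) = 9/4237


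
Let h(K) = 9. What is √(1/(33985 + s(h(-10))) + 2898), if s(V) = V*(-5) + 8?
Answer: √92773570615/5658 ≈ 53.833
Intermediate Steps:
s(V) = 8 - 5*V (s(V) = -5*V + 8 = 8 - 5*V)
√(1/(33985 + s(h(-10))) + 2898) = √(1/(33985 + (8 - 5*9)) + 2898) = √(1/(33985 + (8 - 45)) + 2898) = √(1/(33985 - 37) + 2898) = √(1/33948 + 2898) = √(98381305/33948) = √92773570615/5658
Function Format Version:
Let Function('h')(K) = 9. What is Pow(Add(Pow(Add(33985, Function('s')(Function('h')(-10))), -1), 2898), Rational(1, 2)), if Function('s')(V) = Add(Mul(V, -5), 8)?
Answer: Mul(Rational(1, 5658), Pow(92773570615, Rational(1, 2))) ≈ 53.833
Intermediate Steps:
Function('s')(V) = Add(8, Mul(-5, V)) (Function('s')(V) = Add(Mul(-5, V), 8) = Add(8, Mul(-5, V)))
Pow(Add(Pow(Add(33985, Function('s')(Function('h')(-10))), -1), 2898), Rational(1, 2)) = Pow(Add(Pow(Add(33985, Add(8, Mul(-5, 9))), -1), 2898), Rational(1, 2)) = Pow(Add(Pow(Add(33985, Add(8, -45)), -1), 2898), Rational(1, 2)) = Pow(Add(Pow(Add(33985, -37), -1), 2898), Rational(1, 2)) = Pow(Add(Pow(33948, -1), 2898), Rational(1, 2)) = Pow(Add(Rational(1, 33948), 2898), Rational(1, 2)) = Pow(Rational(98381305, 33948), Rational(1, 2)) = Mul(Rational(1, 5658), Pow(92773570615, Rational(1, 2)))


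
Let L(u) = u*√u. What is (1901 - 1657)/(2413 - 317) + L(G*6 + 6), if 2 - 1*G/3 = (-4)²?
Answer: 61/524 - 246*I*√246 ≈ 0.11641 - 3858.4*I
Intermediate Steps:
G = -42 (G = 6 - 3*(-4)² = 6 - 3*16 = 6 - 48 = -42)
L(u) = u^(3/2)
(1901 - 1657)/(2413 - 317) + L(G*6 + 6) = (1901 - 1657)/(2413 - 317) + (-42*6 + 6)^(3/2) = 244/2096 + (-252 + 6)^(3/2) = 244*(1/2096) + (-246)^(3/2) = 61/524 - 246*I*√246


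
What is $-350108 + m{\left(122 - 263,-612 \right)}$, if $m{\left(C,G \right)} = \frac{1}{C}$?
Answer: $- \frac{49365229}{141} \approx -3.5011 \cdot 10^{5}$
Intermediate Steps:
$-350108 + m{\left(122 - 263,-612 \right)} = -350108 + \frac{1}{122 - 263} = -350108 + \frac{1}{-141} = -350108 - \frac{1}{141} = - \frac{49365229}{141}$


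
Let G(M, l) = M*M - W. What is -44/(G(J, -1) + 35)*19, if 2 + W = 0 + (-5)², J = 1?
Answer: -836/13 ≈ -64.308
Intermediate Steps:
W = 23 (W = -2 + (0 + (-5)²) = -2 + (0 + 25) = -2 + 25 = 23)
G(M, l) = -23 + M² (G(M, l) = M*M - 1*23 = M² - 23 = -23 + M²)
-44/(G(J, -1) + 35)*19 = -44/((-23 + 1²) + 35)*19 = -44/((-23 + 1) + 35)*19 = -44/(-22 + 35)*19 = -44/13*19 = -836/13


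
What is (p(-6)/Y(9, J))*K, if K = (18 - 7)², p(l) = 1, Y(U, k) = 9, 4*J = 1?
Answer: 121/9 ≈ 13.444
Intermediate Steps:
J = ¼ (J = (¼)*1 = ¼ ≈ 0.25000)
K = 121 (K = 11² = 121)
(p(-6)/Y(9, J))*K = (1/9)*121 = (1*(⅑))*121 = (⅑)*121 = 121/9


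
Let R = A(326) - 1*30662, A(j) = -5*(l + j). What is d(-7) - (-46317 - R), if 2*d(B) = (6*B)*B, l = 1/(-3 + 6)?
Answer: 42511/3 ≈ 14170.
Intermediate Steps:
l = 1/3 ≈ 0.33333
A(j) = -5/3 - 5*j (A(j) = -5*(1/3 + j) = -5/3 - 5*j)
d(B) = 3*B**2 (d(B) = ((6*B)*B)/2 = (6*B**2)/2 = 3*B**2)
R = -96881/3 (R = (-5/3 - 5*326) - 1*30662 = (-5/3 - 1630) - 30662 = -4895/3 - 30662 = -96881/3 ≈ -32294.)
d(-7) - (-46317 - R) = 3*(-7)**2 - (-46317 - 1*(-96881/3)) = 3*49 - (-46317 + 96881/3) = 147 - 1*(-42070/3) = 147 + 42070/3 = 42511/3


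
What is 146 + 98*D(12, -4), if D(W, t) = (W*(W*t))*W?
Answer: -677230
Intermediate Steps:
D(W, t) = t*W**3 (D(W, t) = (t*W**2)*W = t*W**3)
146 + 98*D(12, -4) = 146 + 98*(-4*12**3) = 146 + 98*(-4*1728) = 146 + 98*(-6912) = 146 - 677376 = -677230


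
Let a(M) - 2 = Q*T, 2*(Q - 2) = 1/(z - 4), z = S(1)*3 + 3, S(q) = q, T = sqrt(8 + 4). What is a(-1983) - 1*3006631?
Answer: -3006629 + 9*sqrt(3)/2 ≈ -3.0066e+6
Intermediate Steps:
T = 2*sqrt(3) (T = sqrt(12) = 2*sqrt(3) ≈ 3.4641)
z = 6 (z = 1*3 + 3 = 3 + 3 = 6)
Q = 9/4 (Q = 2 + 1/(2*(6 - 4)) = 2 + (1/2)/2 = 2 + (1/2)*(1/2) = 2 + 1/4 = 9/4 ≈ 2.2500)
a(M) = 2 + 9*sqrt(3)/2 (a(M) = 2 + 9*(2*sqrt(3))/4 = 2 + 9*sqrt(3)/2)
a(-1983) - 1*3006631 = (2 + 9*sqrt(3)/2) - 1*3006631 = (2 + 9*sqrt(3)/2) - 3006631 = -3006629 + 9*sqrt(3)/2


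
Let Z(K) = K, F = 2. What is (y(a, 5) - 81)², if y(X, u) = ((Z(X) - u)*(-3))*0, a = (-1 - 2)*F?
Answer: 6561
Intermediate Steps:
a = -6 (a = (-1 - 2)*2 = -3*2 = -6)
y(X, u) = 0 (y(X, u) = ((X - u)*(-3))*0 = (-3*X + 3*u)*0 = 0)
(y(a, 5) - 81)² = (0 - 81)² = (-81)² = 6561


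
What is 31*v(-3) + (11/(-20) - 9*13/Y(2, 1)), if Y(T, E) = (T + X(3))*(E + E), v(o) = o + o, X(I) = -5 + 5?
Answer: -1079/5 ≈ -215.80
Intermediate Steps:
X(I) = 0
v(o) = 2*o
Y(T, E) = 2*E*T (Y(T, E) = (T + 0)*(E + E) = T*(2*E) = 2*E*T)
31*v(-3) + (11/(-20) - 9*13/Y(2, 1)) = 31*(2*(-3)) + (11/(-20) - 9/((2*1*2)/13)) = 31*(-6) + (11*(-1/20) - 9/(4*(1/13))) = -186 + (-11/20 - 9/4/13) = -186 + (-11/20 - 9*13/4) = -186 + (-11/20 - 117/4) = -186 - 149/5 = -1079/5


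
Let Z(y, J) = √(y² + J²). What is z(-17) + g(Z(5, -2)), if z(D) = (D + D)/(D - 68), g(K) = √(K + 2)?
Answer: ⅖ + √(2 + √29) ≈ 3.1176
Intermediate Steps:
Z(y, J) = √(J² + y²)
g(K) = √(2 + K)
z(D) = 2*D/(-68 + D) (z(D) = (2*D)/(-68 + D) = 2*D/(-68 + D))
z(-17) + g(Z(5, -2)) = 2*(-17)/(-68 - 17) + √(2 + √((-2)² + 5²)) = 2*(-17)/(-85) + √(2 + √(4 + 25)) = 2*(-17)*(-1/85) + √(2 + √29) = ⅖ + √(2 + √29)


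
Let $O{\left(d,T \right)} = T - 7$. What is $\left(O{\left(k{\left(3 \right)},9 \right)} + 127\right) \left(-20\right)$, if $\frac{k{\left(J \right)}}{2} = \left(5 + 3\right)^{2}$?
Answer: $-2580$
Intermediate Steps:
$k{\left(J \right)} = 128$ ($k{\left(J \right)} = 2 \left(5 + 3\right)^{2} = 2 \cdot 8^{2} = 2 \cdot 64 = 128$)
$O{\left(d,T \right)} = -7 + T$ ($O{\left(d,T \right)} = T - 7 = -7 + T$)
$\left(O{\left(k{\left(3 \right)},9 \right)} + 127\right) \left(-20\right) = \left(\left(-7 + 9\right) + 127\right) \left(-20\right) = \left(2 + 127\right) \left(-20\right) = 129 \left(-20\right) = -2580$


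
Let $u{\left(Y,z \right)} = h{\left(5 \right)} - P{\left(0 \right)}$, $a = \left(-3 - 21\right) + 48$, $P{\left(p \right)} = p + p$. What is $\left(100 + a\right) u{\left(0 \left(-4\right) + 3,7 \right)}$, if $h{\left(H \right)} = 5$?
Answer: $620$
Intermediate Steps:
$P{\left(p \right)} = 2 p$
$a = 24$ ($a = -24 + 48 = 24$)
$u{\left(Y,z \right)} = 5$ ($u{\left(Y,z \right)} = 5 - 2 \cdot 0 = 5 - 0 = 5 + 0 = 5$)
$\left(100 + a\right) u{\left(0 \left(-4\right) + 3,7 \right)} = \left(100 + 24\right) 5 = 124 \cdot 5 = 620$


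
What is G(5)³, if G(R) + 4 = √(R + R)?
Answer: -184 + 58*√10 ≈ -0.58790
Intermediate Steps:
G(R) = -4 + √2*√R (G(R) = -4 + √(R + R) = -4 + √(2*R) = -4 + √2*√R)
G(5)³ = (-4 + √2*√5)³ = (-4 + √10)³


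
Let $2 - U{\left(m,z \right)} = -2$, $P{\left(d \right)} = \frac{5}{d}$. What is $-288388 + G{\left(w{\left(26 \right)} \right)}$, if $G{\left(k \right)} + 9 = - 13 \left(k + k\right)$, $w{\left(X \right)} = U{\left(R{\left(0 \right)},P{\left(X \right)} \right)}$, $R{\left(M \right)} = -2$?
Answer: $-288501$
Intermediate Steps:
$U{\left(m,z \right)} = 4$ ($U{\left(m,z \right)} = 2 - -2 = 2 + 2 = 4$)
$w{\left(X \right)} = 4$
$G{\left(k \right)} = -9 - 26 k$ ($G{\left(k \right)} = -9 - 13 \left(k + k\right) = -9 - 13 \cdot 2 k = -9 - 26 k$)
$-288388 + G{\left(w{\left(26 \right)} \right)} = -288388 - 113 = -288501$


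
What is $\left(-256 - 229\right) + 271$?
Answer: $-214$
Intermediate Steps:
$\left(-256 - 229\right) + 271 = -485 + 271 = -214$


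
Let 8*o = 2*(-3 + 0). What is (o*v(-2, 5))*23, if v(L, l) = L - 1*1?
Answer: 207/4 ≈ 51.750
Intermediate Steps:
v(L, l) = -1 + L (v(L, l) = L - 1 = -1 + L)
o = -3/4 (o = (2*(-3 + 0))/8 = (2*(-3))/8 = (1/8)*(-6) = -3/4 ≈ -0.75000)
(o*v(-2, 5))*23 = -3*(-1 - 2)/4*23 = -3/4*(-3)*23 = (9/4)*23 = 207/4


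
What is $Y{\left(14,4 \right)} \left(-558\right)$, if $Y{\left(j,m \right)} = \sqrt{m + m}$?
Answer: $- 1116 \sqrt{2} \approx -1578.3$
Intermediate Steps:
$Y{\left(j,m \right)} = \sqrt{2} \sqrt{m}$ ($Y{\left(j,m \right)} = \sqrt{2 m} = \sqrt{2} \sqrt{m}$)
$Y{\left(14,4 \right)} \left(-558\right) = \sqrt{2} \sqrt{4} \left(-558\right) = \sqrt{2} \cdot 2 \left(-558\right) = 2 \sqrt{2} \left(-558\right) = - 1116 \sqrt{2}$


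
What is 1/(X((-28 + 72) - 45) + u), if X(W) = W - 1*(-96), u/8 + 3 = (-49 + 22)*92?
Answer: -1/19801 ≈ -5.0502e-5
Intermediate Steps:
u = -19896 (u = -24 + 8*((-49 + 22)*92) = -24 + 8*(-27*92) = -24 + 8*(-2484) = -24 - 19872 = -19896)
X(W) = 96 + W (X(W) = W + 96 = 96 + W)
1/(X((-28 + 72) - 45) + u) = 1/((96 + ((-28 + 72) - 45)) - 19896) = 1/((96 + (44 - 45)) - 19896) = 1/((96 - 1) - 19896) = 1/(95 - 19896) = 1/(-19801) = -1/19801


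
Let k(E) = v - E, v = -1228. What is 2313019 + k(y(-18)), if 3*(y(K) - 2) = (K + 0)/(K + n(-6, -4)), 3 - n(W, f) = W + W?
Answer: 2311787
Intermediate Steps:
n(W, f) = 3 - 2*W (n(W, f) = 3 - (W + W) = 3 - 2*W)
y(K) = 2 + K/(3*(15 + K)) (y(K) = 2 + ((K + 0)/(K + (3 - 2*(-6))))/3 = 2 + (K/(K + (3 + 12)))/3 = 2 + (K/(K + 15))/3 = 2 + (K/(15 + K))/3 = 2 + K/(3*(15 + K)))
k(E) = -1228 - E
2313019 + k(y(-18)) = 2313019 + (-1228 - (90 + 7*(-18))/(3*(15 - 18))) = 2313019 + (-1228 - (90 - 126)/(3*(-3))) = 2313019 + (-1228 - (-1)*(-36)/(3*3)) = 2313019 + (-1228 - 1*4) = 2313019 + (-1228 - 4) = 2313019 - 1232 = 2311787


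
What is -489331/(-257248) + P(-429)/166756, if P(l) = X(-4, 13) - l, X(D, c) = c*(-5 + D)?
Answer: 20419785403/10724411872 ≈ 1.9040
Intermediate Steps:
P(l) = -117 - l (P(l) = 13*(-5 - 4) - l = 13*(-9) - l = -117 - l)
-489331/(-257248) + P(-429)/166756 = -489331/(-257248) + (-117 - 1*(-429))/166756 = -489331*(-1/257248) + (-117 + 429)*(1/166756) = 489331/257248 + 312*(1/166756) = 489331/257248 + 78/41689 = 20419785403/10724411872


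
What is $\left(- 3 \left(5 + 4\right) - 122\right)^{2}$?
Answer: $22201$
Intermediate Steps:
$\left(- 3 \left(5 + 4\right) - 122\right)^{2} = \left(\left(-3\right) 9 - 122\right)^{2} = \left(-27 - 122\right)^{2} = \left(-149\right)^{2} = 22201$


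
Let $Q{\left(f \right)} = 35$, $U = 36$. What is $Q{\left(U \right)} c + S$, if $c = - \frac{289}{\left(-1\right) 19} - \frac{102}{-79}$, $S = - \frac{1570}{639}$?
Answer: $\frac{551602115}{959139} \approx 575.1$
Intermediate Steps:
$S = - \frac{1570}{639}$ ($S = \left(-1570\right) \frac{1}{639} = - \frac{1570}{639} \approx -2.457$)
$c = \frac{24769}{1501}$ ($c = - \frac{289}{-19} - - \frac{102}{79} = \left(-289\right) \left(- \frac{1}{19}\right) + \frac{102}{79} = \frac{289}{19} + \frac{102}{79} = \frac{24769}{1501} \approx 16.502$)
$Q{\left(U \right)} c + S = 35 \cdot \frac{24769}{1501} - \frac{1570}{639} = \frac{866915}{1501} - \frac{1570}{639} = \frac{551602115}{959139}$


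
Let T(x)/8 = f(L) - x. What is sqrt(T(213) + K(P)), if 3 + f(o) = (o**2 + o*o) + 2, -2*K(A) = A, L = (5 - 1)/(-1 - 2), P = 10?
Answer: I*sqrt(15197)/3 ≈ 41.092*I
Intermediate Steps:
L = -4/3 (L = 4/(-3) = 4*(-1/3) = -4/3 ≈ -1.3333)
K(A) = -A/2
f(o) = -1 + 2*o**2 (f(o) = -3 + ((o**2 + o*o) + 2) = -3 + ((o**2 + o**2) + 2) = -3 + (2*o**2 + 2) = -3 + (2 + 2*o**2) = -1 + 2*o**2)
T(x) = 184/9 - 8*x (T(x) = 8*((-1 + 2*(-4/3)**2) - x) = 8*((-1 + 2*(16/9)) - x) = 8*((-1 + 32/9) - x) = 8*(23/9 - x) = 184/9 - 8*x)
sqrt(T(213) + K(P)) = sqrt((184/9 - 8*213) - 1/2*10) = sqrt((184/9 - 1704) - 5) = sqrt(-15152/9 - 5) = sqrt(-15197/9) = I*sqrt(15197)/3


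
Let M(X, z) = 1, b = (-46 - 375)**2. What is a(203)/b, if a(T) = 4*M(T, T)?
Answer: 4/177241 ≈ 2.2568e-5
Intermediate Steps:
b = 177241 (b = (-421)**2 = 177241)
a(T) = 4 (a(T) = 4*1 = 4)
a(203)/b = 4/177241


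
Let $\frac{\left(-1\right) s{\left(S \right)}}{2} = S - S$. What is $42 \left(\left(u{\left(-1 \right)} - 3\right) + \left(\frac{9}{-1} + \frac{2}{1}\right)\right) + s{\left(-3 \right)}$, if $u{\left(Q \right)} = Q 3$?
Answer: $-546$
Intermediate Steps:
$u{\left(Q \right)} = 3 Q$
$s{\left(S \right)} = 0$ ($s{\left(S \right)} = - 2 \left(S - S\right) = \left(-2\right) 0 = 0$)
$42 \left(\left(u{\left(-1 \right)} - 3\right) + \left(\frac{9}{-1} + \frac{2}{1}\right)\right) + s{\left(-3 \right)} = 42 \left(\left(3 \left(-1\right) - 3\right) + \left(\frac{9}{-1} + \frac{2}{1}\right)\right) + 0 = 42 \left(\left(-3 - 3\right) + \left(9 \left(-1\right) + 2 \cdot 1\right)\right) + 0 = 42 \left(-6 + \left(-9 + 2\right)\right) + 0 = 42 \left(-6 - 7\right) + 0 = 42 \left(-13\right) + 0 = -546 + 0 = -546$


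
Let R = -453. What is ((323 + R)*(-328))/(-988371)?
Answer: -42640/988371 ≈ -0.043142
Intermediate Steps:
((323 + R)*(-328))/(-988371) = ((323 - 453)*(-328))/(-988371) = -130*(-328)*(-1/988371) = 42640*(-1/988371) = -42640/988371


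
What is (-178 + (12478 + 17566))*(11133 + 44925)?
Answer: 1674228228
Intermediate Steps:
(-178 + (12478 + 17566))*(11133 + 44925) = (-178 + 30044)*56058 = 29866*56058 = 1674228228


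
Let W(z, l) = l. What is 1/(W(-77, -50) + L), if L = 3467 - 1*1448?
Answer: 1/1969 ≈ 0.00050787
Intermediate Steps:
L = 2019 (L = 3467 - 1448 = 2019)
1/(W(-77, -50) + L) = 1/(-50 + 2019) = 1/1969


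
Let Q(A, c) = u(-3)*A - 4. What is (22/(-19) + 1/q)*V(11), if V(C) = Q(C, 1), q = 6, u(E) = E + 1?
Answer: 1469/57 ≈ 25.772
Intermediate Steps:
u(E) = 1 + E
Q(A, c) = -4 - 2*A (Q(A, c) = (1 - 3)*A - 4 = -2*A - 4 = -4 - 2*A)
V(C) = -4 - 2*C
(22/(-19) + 1/q)*V(11) = (22/(-19) + 1/6)*(-4 - 2*11) = (22*(-1/19) + 1*(⅙))*(-4 - 22) = (-22/19 + ⅙)*(-26) = -113/114*(-26) = 1469/57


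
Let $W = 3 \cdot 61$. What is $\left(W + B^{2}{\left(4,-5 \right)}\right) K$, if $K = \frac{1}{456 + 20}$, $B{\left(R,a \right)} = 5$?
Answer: $\frac{52}{119} \approx 0.43697$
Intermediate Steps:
$W = 183$
$K = \frac{1}{476} \approx 0.0021008$
$\left(W + B^{2}{\left(4,-5 \right)}\right) K = \left(183 + 5^{2}\right) \frac{1}{476} = \left(183 + 25\right) \frac{1}{476} = 208 \cdot \frac{1}{476} = \frac{52}{119}$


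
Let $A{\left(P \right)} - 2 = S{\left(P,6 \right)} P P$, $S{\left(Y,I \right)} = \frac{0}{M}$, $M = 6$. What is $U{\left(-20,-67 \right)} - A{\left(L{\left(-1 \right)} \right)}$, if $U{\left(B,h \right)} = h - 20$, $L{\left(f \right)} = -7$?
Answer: $-89$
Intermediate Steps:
$S{\left(Y,I \right)} = 0$ ($S{\left(Y,I \right)} = \frac{0}{6} = 0 \cdot \frac{1}{6} = 0$)
$U{\left(B,h \right)} = -20 + h$
$A{\left(P \right)} = 2$ ($A{\left(P \right)} = 2 + 0 P P = 2 + 0 P = 2 + 0 = 2$)
$U{\left(-20,-67 \right)} - A{\left(L{\left(-1 \right)} \right)} = \left(-20 - 67\right) - 2 = -87 - 2 = -89$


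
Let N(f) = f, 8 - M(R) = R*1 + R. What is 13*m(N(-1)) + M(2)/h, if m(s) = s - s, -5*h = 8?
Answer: -5/2 ≈ -2.5000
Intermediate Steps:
M(R) = 8 - 2*R (M(R) = 8 - (R*1 + R) = 8 - (R + R) = 8 - 2*R)
h = -8/5 (h = -⅕*8 = -8/5 ≈ -1.6000)
m(s) = 0
13*m(N(-1)) + M(2)/h = 13*0 + (8 - 2*2)/(-8/5) = 0 + (8 - 4)*(-5/8) = 0 + 4*(-5/8) = 0 - 5/2 = -5/2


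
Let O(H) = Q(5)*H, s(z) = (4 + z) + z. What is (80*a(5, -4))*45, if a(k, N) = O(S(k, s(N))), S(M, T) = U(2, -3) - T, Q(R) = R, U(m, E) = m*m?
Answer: 144000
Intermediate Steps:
U(m, E) = m²
s(z) = 4 + 2*z
S(M, T) = 4 - T (S(M, T) = 2² - T = 4 - T)
O(H) = 5*H
a(k, N) = -10*N (a(k, N) = 5*(4 - (4 + 2*N)) = 5*(4 + (-4 - 2*N)) = 5*(-2*N) = -10*N)
(80*a(5, -4))*45 = (80*(-10*(-4)))*45 = (80*40)*45 = 3200*45 = 144000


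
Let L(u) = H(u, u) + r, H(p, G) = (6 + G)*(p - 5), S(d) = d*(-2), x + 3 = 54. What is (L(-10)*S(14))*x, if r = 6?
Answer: -94248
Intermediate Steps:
x = 51 (x = -3 + 54 = 51)
S(d) = -2*d
H(p, G) = (-5 + p)*(6 + G) (H(p, G) = (6 + G)*(-5 + p) = (-5 + p)*(6 + G))
L(u) = -24 + u + u² (L(u) = (-30 - 5*u + 6*u + u*u) + 6 = (-30 - 5*u + 6*u + u²) + 6 = (-30 + u + u²) + 6 = -24 + u + u²)
(L(-10)*S(14))*x = ((-24 - 10 + (-10)²)*(-2*14))*51 = ((-24 - 10 + 100)*(-28))*51 = (66*(-28))*51 = -1848*51 = -94248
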